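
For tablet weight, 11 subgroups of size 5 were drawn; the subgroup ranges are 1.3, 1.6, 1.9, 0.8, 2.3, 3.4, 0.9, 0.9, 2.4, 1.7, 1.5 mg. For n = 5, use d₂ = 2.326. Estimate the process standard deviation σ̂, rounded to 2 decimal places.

R̄ = (1.3 + 1.6 + 1.9 + 0.8 + 2.3 + 3.4 + 0.9 + 0.9 + 2.4 + 1.7 + 1.5) / 11 = 1.7000
σ̂ = R̄ / d₂ = 1.7000 / 2.326 = 0.7309

0.73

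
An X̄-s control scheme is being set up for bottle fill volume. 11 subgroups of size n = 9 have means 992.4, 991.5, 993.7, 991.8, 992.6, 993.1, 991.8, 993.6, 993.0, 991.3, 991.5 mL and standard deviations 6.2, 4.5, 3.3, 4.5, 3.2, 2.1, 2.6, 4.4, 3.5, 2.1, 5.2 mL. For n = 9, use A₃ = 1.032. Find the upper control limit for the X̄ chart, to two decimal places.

996.29

X̄̄ = (992.4 + 991.5 + 993.7 + 991.8 + 992.6 + 993.1 + 991.8 + 993.6 + 993.0 + 991.3 + 991.5) / 11 = 992.3909
s̄ = (6.2 + 4.5 + 3.3 + 4.5 + 3.2 + 2.1 + 2.6 + 4.4 + 3.5 + 2.1 + 5.2) / 11 = 3.7818
UCL = X̄̄ + A₃·s̄ = 992.3909 + 1.032 × 3.7818 = 996.2937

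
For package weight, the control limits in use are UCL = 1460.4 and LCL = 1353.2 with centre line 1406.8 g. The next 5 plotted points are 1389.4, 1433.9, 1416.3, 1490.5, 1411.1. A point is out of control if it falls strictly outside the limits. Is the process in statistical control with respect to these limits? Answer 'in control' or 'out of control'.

out of control

Compare each point to [1353.2, 1460.4]: sample 4 = 1490.5 > UCL.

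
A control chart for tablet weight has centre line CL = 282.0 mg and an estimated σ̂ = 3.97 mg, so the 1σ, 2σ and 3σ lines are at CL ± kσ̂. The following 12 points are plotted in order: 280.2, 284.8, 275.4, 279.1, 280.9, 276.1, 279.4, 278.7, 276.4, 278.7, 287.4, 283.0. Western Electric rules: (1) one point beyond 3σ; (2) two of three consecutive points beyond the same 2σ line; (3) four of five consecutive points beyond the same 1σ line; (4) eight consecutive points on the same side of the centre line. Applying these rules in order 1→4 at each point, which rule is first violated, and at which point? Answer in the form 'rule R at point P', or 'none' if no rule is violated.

rule 4 at point 10

Zone of each point (C = within 1σ̂, B = 1σ̂–2σ̂, A = 2σ̂–3σ̂, * = beyond 3σ̂; sign = side of CL): 1:-C, 2:+C, 3:-B, 4:-C, 5:-C, 6:-B, 7:-C, 8:-C, 9:-B, 10:-C, 11:+B, 12:+C
Rule 4 (eight consecutive points on the same side of the centre line) is satisfied at point 10.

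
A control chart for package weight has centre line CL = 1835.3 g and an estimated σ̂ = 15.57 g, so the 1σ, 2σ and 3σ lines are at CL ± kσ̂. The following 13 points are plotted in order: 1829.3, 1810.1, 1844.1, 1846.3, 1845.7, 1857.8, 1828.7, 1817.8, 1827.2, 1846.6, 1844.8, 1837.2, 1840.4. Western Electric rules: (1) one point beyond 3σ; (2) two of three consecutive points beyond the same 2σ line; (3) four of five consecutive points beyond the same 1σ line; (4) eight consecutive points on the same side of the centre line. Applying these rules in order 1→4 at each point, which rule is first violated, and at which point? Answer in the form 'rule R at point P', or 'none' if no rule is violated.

none

Zone of each point (C = within 1σ̂, B = 1σ̂–2σ̂, A = 2σ̂–3σ̂, * = beyond 3σ̂; sign = side of CL): 1:-C, 2:-B, 3:+C, 4:+C, 5:+C, 6:+B, 7:-C, 8:-B, 9:-C, 10:+C, 11:+C, 12:+C, 13:+C
No rule fires across all 13 points.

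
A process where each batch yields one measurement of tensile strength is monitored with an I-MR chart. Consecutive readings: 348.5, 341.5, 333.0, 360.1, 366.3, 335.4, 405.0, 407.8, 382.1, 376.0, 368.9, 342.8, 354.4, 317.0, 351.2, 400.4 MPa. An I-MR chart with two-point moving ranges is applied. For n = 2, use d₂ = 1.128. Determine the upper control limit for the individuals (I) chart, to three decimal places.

X̄ = (348.5 + 341.5 + 333.0 + 360.1 + 366.3 + 335.4 + 405.0 + 407.8 + 382.1 + 376.0 + 368.9 + 342.8 + 354.4 + 317.0 + 351.2 + 400.4) / 16 = 361.9000
Moving ranges: 7.0, 8.5, 27.1, 6.2, 30.9, 69.6, 2.8, 25.7, 6.1, 7.1, 26.1, 11.6, 37.4, 34.2, 49.2; M̄R̄ = 349.5000 / 15 = 23.3000
UCL = X̄ + 3·M̄R̄/d₂ = 361.9000 + 3 × 23.3000 / 1.128 = 423.8681

423.868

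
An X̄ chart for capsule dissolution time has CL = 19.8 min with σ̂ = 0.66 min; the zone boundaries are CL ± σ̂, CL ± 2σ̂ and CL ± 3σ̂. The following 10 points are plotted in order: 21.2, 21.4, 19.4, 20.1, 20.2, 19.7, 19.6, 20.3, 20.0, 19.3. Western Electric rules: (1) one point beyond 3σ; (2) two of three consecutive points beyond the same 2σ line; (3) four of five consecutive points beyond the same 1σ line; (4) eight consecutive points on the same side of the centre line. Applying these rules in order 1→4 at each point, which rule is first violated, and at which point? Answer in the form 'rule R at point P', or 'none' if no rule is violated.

Zone of each point (C = within 1σ̂, B = 1σ̂–2σ̂, A = 2σ̂–3σ̂, * = beyond 3σ̂; sign = side of CL): 1:+A, 2:+A, 3:-C, 4:+C, 5:+C, 6:-C, 7:-C, 8:+C, 9:+C, 10:-C
Rule 2 (two of three consecutive points beyond the same 2σ limit) is satisfied at point 2.

rule 2 at point 2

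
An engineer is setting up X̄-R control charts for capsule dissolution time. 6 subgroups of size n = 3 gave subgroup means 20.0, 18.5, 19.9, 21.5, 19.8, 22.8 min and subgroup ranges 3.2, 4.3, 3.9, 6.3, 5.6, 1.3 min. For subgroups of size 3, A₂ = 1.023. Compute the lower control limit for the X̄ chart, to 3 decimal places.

16.222

X̄̄ = (20.0 + 18.5 + 19.9 + 21.5 + 19.8 + 22.8) / 6 = 122.5000 / 6 = 20.4167
R̄ = (3.2 + 4.3 + 3.9 + 6.3 + 5.6 + 1.3) / 6 = 24.6000 / 6 = 4.1000
LCL = X̄̄ − A₂·R̄ = 20.4167 − 1.023 × 4.1000 = 16.2224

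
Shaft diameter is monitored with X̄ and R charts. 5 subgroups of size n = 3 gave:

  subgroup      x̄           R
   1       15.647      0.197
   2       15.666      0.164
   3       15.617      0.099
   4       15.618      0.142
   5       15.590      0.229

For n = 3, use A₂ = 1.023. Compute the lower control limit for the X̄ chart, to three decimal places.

15.458

X̄̄ = (15.647 + 15.666 + 15.617 + 15.618 + 15.590) / 5 = 78.1380 / 5 = 15.6276
R̄ = (0.197 + 0.164 + 0.099 + 0.142 + 0.229) / 5 = 0.8310 / 5 = 0.1662
LCL = X̄̄ − A₂·R̄ = 15.6276 − 1.023 × 0.1662 = 15.4576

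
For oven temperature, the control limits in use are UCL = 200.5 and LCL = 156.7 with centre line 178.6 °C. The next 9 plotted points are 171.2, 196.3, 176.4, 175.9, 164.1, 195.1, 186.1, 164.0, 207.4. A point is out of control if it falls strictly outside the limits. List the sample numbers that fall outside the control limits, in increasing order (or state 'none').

9

Compare each point to [156.7, 200.5]: sample 9 = 207.4 > UCL.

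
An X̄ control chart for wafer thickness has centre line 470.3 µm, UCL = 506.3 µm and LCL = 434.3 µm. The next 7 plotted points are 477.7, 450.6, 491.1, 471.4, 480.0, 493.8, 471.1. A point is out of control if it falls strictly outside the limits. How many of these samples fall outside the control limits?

0

All 7 points lie within [434.3, 506.3].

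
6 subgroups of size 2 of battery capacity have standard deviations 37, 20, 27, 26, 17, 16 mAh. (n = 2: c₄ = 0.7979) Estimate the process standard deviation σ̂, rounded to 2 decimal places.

29.87

s̄ = (37 + 20 + 27 + 26 + 17 + 16) / 6 = 23.8333
σ̂ = s̄ / c₄ = 23.8333 / 0.7979 = 29.8701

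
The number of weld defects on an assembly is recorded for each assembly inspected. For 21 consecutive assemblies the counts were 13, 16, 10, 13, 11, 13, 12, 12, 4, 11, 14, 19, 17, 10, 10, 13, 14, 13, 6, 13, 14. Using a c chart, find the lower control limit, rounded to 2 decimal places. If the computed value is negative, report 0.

c̄ = (13 + 16 + 10 + 13 + 11 + 13 + 12 + 12 + 4 + 11 + 14 + 19 + 17 + 10 + 10 + 13 + 14 + 13 + 6 + 13 + 14) / 21 = 258 / 21 = 12.2857
LCL = c̄ − 3√c̄ = 12.2857 − 3 × 3.5051 = 1.7704

1.77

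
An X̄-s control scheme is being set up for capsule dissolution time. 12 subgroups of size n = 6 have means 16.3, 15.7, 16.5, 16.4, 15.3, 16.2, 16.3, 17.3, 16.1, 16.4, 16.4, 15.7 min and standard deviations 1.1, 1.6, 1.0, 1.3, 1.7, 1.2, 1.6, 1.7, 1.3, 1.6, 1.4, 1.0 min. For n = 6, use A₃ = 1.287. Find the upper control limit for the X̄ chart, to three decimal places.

17.986

X̄̄ = (16.3 + 15.7 + 16.5 + 16.4 + 15.3 + 16.2 + 16.3 + 17.3 + 16.1 + 16.4 + 16.4 + 15.7) / 12 = 16.2167
s̄ = (1.1 + 1.6 + 1.0 + 1.3 + 1.7 + 1.2 + 1.6 + 1.7 + 1.3 + 1.6 + 1.4 + 1.0) / 12 = 1.3750
UCL = X̄̄ + A₃·s̄ = 16.2167 + 1.287 × 1.3750 = 17.9863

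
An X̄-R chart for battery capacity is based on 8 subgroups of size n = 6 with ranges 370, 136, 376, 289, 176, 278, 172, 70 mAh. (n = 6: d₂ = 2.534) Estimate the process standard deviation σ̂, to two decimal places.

R̄ = (370 + 136 + 376 + 289 + 176 + 278 + 172 + 70) / 8 = 233.3750
σ̂ = R̄ / d₂ = 233.3750 / 2.534 = 92.0975

92.10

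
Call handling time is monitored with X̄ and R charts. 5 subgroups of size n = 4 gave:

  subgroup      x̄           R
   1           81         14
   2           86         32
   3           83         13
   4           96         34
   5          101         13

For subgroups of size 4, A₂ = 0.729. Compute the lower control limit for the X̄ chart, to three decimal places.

X̄̄ = (81 + 86 + 83 + 96 + 101) / 5 = 447.0000 / 5 = 89.4000
R̄ = (14 + 32 + 13 + 34 + 13) / 5 = 106.0000 / 5 = 21.2000
LCL = X̄̄ − A₂·R̄ = 89.4000 − 0.729 × 21.2000 = 73.9452

73.945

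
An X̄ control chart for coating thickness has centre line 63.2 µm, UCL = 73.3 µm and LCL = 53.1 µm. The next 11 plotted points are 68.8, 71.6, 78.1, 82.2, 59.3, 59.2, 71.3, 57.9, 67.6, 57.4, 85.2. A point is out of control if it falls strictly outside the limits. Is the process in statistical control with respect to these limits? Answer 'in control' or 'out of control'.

Compare each point to [53.1, 73.3]: sample 3 = 78.1 > UCL; sample 4 = 82.2 > UCL; sample 11 = 85.2 > UCL.

out of control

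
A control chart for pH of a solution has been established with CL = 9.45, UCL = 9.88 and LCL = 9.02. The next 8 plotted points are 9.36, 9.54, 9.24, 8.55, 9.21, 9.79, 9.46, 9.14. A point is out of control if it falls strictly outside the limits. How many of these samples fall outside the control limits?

1

Compare each point to [9.02, 9.88]: sample 4 = 8.55 < LCL.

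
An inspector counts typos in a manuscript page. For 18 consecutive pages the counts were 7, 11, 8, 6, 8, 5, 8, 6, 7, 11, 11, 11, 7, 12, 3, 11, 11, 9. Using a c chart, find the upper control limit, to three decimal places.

c̄ = (7 + 11 + 8 + 6 + 8 + 5 + 8 + 6 + 7 + 11 + 11 + 11 + 7 + 12 + 3 + 11 + 11 + 9) / 18 = 152 / 18 = 8.4444
UCL = c̄ + 3√c̄ = 8.4444 + 3 × √8.4444 = 8.4444 + 3 × 2.9059 = 17.1622

17.162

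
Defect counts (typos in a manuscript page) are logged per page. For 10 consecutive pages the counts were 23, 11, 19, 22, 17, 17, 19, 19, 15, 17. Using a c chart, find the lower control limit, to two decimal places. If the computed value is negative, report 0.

c̄ = (23 + 11 + 19 + 22 + 17 + 17 + 19 + 19 + 15 + 17) / 10 = 179 / 10 = 17.9000
LCL = c̄ − 3√c̄ = 17.9000 − 3 × 4.2308 = 5.2075

5.21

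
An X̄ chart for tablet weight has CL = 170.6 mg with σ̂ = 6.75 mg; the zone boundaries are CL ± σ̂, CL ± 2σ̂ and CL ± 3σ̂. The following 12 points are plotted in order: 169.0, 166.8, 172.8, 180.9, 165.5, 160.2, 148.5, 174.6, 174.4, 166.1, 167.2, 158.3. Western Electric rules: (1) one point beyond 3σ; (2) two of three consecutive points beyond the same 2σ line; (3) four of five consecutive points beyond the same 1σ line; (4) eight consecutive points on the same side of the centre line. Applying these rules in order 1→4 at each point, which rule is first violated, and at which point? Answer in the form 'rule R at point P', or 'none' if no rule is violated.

Zone of each point (C = within 1σ̂, B = 1σ̂–2σ̂, A = 2σ̂–3σ̂, * = beyond 3σ̂; sign = side of CL): 1:-C, 2:-C, 3:+C, 4:+B, 5:-C, 6:-B, 7:-*, 8:+C, 9:+C, 10:-C, 11:-C, 12:-B
Rule 1 (one point beyond the 3σ limits) is satisfied at point 7.

rule 1 at point 7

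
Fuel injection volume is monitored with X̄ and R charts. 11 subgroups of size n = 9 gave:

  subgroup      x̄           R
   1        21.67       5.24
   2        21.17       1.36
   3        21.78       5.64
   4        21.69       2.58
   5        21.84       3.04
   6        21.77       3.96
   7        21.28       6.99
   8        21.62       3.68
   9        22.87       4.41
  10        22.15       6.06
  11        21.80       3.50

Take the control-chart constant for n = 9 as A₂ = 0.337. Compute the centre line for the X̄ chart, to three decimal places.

21.785

X̄̄ = (21.67 + 21.17 + 21.78 + 21.69 + 21.84 + 21.77 + 21.28 + 21.62 + 22.87 + 22.15 + 21.80) / 11 = 239.6400 / 11 = 21.7855
CL = X̄̄ = 21.7855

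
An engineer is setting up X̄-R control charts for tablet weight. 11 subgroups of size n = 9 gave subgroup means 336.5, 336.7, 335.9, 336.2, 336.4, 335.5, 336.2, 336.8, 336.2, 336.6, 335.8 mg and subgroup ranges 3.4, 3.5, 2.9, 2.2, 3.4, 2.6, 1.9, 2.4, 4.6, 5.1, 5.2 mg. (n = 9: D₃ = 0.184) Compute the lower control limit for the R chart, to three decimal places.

R̄ = (3.4 + 3.5 + 2.9 + 2.2 + 3.4 + 2.6 + 1.9 + 2.4 + 4.6 + 5.1 + 5.2) / 11 = 37.2000 / 11 = 3.3818
LCL_R = D₃·R̄ = 0.184 × 3.3818 = 0.6223

0.622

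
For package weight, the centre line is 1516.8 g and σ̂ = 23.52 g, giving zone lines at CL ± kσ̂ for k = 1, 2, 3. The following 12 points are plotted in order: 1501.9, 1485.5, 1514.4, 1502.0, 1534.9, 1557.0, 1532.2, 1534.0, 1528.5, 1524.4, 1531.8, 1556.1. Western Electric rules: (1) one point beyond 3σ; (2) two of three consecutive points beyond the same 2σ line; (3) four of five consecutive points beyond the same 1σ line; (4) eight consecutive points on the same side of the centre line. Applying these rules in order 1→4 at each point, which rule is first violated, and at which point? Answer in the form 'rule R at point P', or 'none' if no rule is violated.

Zone of each point (C = within 1σ̂, B = 1σ̂–2σ̂, A = 2σ̂–3σ̂, * = beyond 3σ̂; sign = side of CL): 1:-C, 2:-B, 3:-C, 4:-C, 5:+C, 6:+B, 7:+C, 8:+C, 9:+C, 10:+C, 11:+C, 12:+B
Rule 4 (eight consecutive points on the same side of the centre line) is satisfied at point 12.

rule 4 at point 12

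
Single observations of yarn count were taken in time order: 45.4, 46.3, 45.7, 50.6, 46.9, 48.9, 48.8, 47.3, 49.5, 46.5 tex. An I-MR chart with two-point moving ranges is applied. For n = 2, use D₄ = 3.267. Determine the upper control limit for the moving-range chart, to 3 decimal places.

Moving ranges: 0.9, 0.6, 4.9, 3.7, 2.0, 0.1, 1.5, 2.2, 3.0; M̄R̄ = 18.9000 / 9 = 2.1000
UCL_MR = D₄·M̄R̄ = 3.267 × 2.1000 = 6.8607

6.861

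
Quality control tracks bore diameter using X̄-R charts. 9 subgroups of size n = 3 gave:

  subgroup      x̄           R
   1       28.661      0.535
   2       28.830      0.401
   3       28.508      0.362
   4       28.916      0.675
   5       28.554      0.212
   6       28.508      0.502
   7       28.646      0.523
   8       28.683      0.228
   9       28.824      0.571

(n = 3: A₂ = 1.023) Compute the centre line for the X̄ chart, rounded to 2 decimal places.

X̄̄ = (28.661 + 28.830 + 28.508 + 28.916 + 28.554 + 28.508 + 28.646 + 28.683 + 28.824) / 9 = 258.1300 / 9 = 28.6811
CL = X̄̄ = 28.6811

28.68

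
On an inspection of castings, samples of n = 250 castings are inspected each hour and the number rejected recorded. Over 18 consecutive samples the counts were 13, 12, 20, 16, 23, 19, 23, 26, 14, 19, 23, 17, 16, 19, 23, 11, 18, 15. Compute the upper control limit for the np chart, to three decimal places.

30.480

p̄ = Σdᵢ / (k·n) = 327 / (18 × 250) = 0.07267
UCL = np̄ + 3·√(np̄(1−p̄)) = 18.1667 + 3 × √(18.1667×0.92733) = 18.1667 + 3 × 4.1045 = 30.4800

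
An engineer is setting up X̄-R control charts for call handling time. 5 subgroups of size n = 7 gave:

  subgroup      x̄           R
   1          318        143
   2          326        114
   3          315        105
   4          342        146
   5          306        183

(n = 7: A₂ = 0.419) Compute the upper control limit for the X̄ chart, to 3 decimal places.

X̄̄ = (318 + 326 + 315 + 342 + 306) / 5 = 1607.0000 / 5 = 321.4000
R̄ = (143 + 114 + 105 + 146 + 183) / 5 = 691.0000 / 5 = 138.2000
UCL = X̄̄ + A₂·R̄ = 321.4000 + 0.419 × 138.2000 = 379.3058

379.306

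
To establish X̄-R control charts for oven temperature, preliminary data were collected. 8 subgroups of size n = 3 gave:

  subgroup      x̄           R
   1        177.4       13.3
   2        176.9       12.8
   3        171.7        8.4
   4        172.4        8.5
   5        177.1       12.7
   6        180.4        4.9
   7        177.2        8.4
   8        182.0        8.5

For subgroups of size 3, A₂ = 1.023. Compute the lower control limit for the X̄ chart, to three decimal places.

X̄̄ = (177.4 + 176.9 + 171.7 + 172.4 + 177.1 + 180.4 + 177.2 + 182.0) / 8 = 1415.1000 / 8 = 176.8875
R̄ = (13.3 + 12.8 + 8.4 + 8.5 + 12.7 + 4.9 + 8.4 + 8.5) / 8 = 77.5000 / 8 = 9.6875
LCL = X̄̄ − A₂·R̄ = 176.8875 − 1.023 × 9.6875 = 166.9772

166.977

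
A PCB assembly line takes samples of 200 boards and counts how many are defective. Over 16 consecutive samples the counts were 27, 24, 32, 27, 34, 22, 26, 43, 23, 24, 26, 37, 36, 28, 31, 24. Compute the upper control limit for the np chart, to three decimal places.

43.938

p̄ = Σdᵢ / (k·n) = 464 / (16 × 200) = 0.14500
UCL = np̄ + 3·√(np̄(1−p̄)) = 29.0000 + 3 × √(29.0000×0.85500) = 29.0000 + 3 × 4.9795 = 43.9384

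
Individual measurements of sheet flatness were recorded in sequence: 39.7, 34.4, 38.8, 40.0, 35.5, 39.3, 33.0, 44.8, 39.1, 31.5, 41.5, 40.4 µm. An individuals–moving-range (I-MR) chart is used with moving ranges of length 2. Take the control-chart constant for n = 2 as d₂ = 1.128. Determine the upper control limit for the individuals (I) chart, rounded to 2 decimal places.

X̄ = (39.7 + 34.4 + 38.8 + 40.0 + 35.5 + 39.3 + 33.0 + 44.8 + 39.1 + 31.5 + 41.5 + 40.4) / 12 = 38.1667
Moving ranges: 5.3, 4.4, 1.2, 4.5, 3.8, 6.3, 11.8, 5.7, 7.6, 10.0, 1.1; M̄R̄ = 61.7000 / 11 = 5.6091
UCL = X̄ + 3·M̄R̄/d₂ = 38.1667 + 3 × 5.6091 / 1.128 = 53.0845

53.08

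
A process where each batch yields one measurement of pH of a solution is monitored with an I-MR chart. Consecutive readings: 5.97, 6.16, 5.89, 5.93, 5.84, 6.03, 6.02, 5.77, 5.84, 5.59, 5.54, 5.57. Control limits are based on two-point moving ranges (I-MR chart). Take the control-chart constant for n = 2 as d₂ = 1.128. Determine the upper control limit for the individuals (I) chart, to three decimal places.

6.194

X̄ = (5.97 + 6.16 + 5.89 + 5.93 + 5.84 + 6.03 + 6.02 + 5.77 + 5.84 + 5.59 + 5.54 + 5.57) / 12 = 5.8458
Moving ranges: 0.19, 0.27, 0.04, 0.09, 0.19, 0.01, 0.25, 0.07, 0.25, 0.05, 0.03; M̄R̄ = 1.4400 / 11 = 0.1309
UCL = X̄ + 3·M̄R̄/d₂ = 5.8458 + 3 × 0.1309 / 1.128 = 6.1940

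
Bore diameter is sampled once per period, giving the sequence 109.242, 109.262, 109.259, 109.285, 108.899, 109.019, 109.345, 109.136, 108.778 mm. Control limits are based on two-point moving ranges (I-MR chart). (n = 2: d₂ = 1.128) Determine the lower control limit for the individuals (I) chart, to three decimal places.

108.655

X̄ = (109.242 + 109.262 + 109.259 + 109.285 + 108.899 + 109.019 + 109.345 + 109.136 + 108.778) / 9 = 109.1361
Moving ranges: 0.020, 0.003, 0.026, 0.386, 0.120, 0.326, 0.209, 0.358; M̄R̄ = 1.4480 / 8 = 0.1810
LCL = X̄ − 3·M̄R̄/d₂ = 109.1361 − 3 × 0.1810 / 1.128 = 108.6547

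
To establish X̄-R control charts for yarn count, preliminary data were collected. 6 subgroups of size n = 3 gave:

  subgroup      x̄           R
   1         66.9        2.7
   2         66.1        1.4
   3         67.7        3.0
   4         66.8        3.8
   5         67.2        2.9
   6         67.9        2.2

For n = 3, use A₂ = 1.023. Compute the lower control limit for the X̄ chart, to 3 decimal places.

64.372

X̄̄ = (66.9 + 66.1 + 67.7 + 66.8 + 67.2 + 67.9) / 6 = 402.6000 / 6 = 67.1000
R̄ = (2.7 + 1.4 + 3.0 + 3.8 + 2.9 + 2.2) / 6 = 16.0000 / 6 = 2.6667
LCL = X̄̄ − A₂·R̄ = 67.1000 − 1.023 × 2.6667 = 64.3720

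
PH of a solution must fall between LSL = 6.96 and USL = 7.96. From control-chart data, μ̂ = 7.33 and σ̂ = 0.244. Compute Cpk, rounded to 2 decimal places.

Cpu = (USL − μ̂) / (3σ̂) = (7.96 − 7.33) / (3 × 0.244) = 0.8607; Cpl = (μ̂ − LSL) / (3σ̂) = (7.33 − 6.96) / (3 × 0.244) = 0.5055; Cpk = min(Cpu, Cpl) = 0.5055

0.51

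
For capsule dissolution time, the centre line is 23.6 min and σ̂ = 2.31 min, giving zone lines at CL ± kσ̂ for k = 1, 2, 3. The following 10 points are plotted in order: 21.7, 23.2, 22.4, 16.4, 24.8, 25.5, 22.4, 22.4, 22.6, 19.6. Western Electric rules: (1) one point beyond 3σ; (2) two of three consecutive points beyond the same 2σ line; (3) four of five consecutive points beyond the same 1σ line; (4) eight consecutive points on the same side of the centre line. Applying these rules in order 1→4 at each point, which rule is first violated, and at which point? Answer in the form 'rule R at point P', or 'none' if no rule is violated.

rule 1 at point 4

Zone of each point (C = within 1σ̂, B = 1σ̂–2σ̂, A = 2σ̂–3σ̂, * = beyond 3σ̂; sign = side of CL): 1:-C, 2:-C, 3:-C, 4:-*, 5:+C, 6:+C, 7:-C, 8:-C, 9:-C, 10:-B
Rule 1 (one point beyond the 3σ limits) is satisfied at point 4.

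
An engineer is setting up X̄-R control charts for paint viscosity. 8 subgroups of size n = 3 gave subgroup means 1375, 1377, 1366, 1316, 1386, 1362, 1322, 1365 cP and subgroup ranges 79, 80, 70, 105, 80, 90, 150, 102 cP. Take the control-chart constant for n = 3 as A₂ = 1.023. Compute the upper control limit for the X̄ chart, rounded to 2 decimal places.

X̄̄ = (1375 + 1377 + 1366 + 1316 + 1386 + 1362 + 1322 + 1365) / 8 = 10869.0000 / 8 = 1358.6250
R̄ = (79 + 80 + 70 + 105 + 80 + 90 + 150 + 102) / 8 = 756.0000 / 8 = 94.5000
UCL = X̄̄ + A₂·R̄ = 1358.6250 + 1.023 × 94.5000 = 1455.2985

1455.30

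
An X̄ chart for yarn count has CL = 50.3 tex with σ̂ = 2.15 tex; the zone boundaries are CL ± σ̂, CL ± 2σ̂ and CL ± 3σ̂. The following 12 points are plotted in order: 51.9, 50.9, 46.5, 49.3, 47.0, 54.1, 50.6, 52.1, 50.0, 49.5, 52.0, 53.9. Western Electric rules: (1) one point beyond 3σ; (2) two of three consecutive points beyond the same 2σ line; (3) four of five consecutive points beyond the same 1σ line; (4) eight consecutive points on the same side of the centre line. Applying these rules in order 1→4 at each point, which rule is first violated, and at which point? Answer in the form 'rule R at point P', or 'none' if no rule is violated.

none

Zone of each point (C = within 1σ̂, B = 1σ̂–2σ̂, A = 2σ̂–3σ̂, * = beyond 3σ̂; sign = side of CL): 1:+C, 2:+C, 3:-B, 4:-C, 5:-B, 6:+B, 7:+C, 8:+C, 9:-C, 10:-C, 11:+C, 12:+B
No rule fires across all 12 points.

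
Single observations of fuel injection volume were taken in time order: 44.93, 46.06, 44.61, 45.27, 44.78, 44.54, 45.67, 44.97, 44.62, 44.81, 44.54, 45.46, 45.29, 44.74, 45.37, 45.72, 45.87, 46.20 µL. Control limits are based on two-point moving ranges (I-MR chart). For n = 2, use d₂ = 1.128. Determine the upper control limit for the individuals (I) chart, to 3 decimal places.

46.711

X̄ = (44.93 + 46.06 + 44.61 + 45.27 + 44.78 + 44.54 + 45.67 + 44.97 + 44.62 + 44.81 + 44.54 + 45.46 + 45.29 + 44.74 + 45.37 + 45.72 + 45.87 + 46.20) / 18 = 45.1917
Moving ranges: 1.13, 1.45, 0.66, 0.49, 0.24, 1.13, 0.70, 0.35, 0.19, 0.27, 0.92, 0.17, 0.55, 0.63, 0.35, 0.15, 0.33; M̄R̄ = 9.7100 / 17 = 0.5712
UCL = X̄ + 3·M̄R̄/d₂ = 45.1917 + 3 × 0.5712 / 1.128 = 46.7108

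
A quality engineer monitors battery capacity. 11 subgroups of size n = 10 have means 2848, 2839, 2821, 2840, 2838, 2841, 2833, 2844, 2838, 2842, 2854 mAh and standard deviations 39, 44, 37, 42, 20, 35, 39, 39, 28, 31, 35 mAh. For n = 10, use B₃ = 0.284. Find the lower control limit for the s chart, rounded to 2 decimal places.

10.04

s̄ = (39 + 44 + 37 + 42 + 20 + 35 + 39 + 39 + 28 + 31 + 35) / 11 = 35.3636
LCL_s = B₃·s̄ = 0.284 × 35.3636 = 10.0433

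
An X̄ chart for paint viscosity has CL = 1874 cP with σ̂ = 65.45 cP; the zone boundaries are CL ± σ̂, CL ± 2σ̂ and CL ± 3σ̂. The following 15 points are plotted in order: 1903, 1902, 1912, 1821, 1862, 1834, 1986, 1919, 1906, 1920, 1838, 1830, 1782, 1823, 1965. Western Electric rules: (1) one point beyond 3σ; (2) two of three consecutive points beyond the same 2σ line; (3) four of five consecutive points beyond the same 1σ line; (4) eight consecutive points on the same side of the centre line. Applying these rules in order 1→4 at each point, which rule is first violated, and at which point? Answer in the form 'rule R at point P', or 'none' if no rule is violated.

none

Zone of each point (C = within 1σ̂, B = 1σ̂–2σ̂, A = 2σ̂–3σ̂, * = beyond 3σ̂; sign = side of CL): 1:+C, 2:+C, 3:+C, 4:-C, 5:-C, 6:-C, 7:+B, 8:+C, 9:+C, 10:+C, 11:-C, 12:-C, 13:-B, 14:-C, 15:+B
No rule fires across all 15 points.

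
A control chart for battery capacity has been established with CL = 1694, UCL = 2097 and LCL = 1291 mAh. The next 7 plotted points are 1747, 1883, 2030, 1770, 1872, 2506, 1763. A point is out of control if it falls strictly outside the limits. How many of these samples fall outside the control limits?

Compare each point to [1291, 2097]: sample 6 = 2506 > UCL.

1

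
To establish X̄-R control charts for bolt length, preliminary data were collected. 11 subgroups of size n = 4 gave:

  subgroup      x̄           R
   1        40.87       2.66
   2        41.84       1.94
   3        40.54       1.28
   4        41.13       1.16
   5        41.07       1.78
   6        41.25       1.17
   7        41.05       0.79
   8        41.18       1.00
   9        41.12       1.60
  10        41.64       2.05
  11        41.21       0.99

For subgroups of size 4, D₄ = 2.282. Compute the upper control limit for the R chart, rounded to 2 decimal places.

3.41

R̄ = (2.66 + 1.94 + 1.28 + 1.16 + 1.78 + 1.17 + 0.79 + 1.00 + 1.60 + 2.05 + 0.99) / 11 = 16.4200 / 11 = 1.4927
UCL_R = D₄·R̄ = 2.282 × 1.4927 = 3.4064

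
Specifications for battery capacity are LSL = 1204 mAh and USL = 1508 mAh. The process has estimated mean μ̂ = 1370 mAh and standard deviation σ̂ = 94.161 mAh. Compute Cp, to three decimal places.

0.538

Cp = (USL − LSL) / (6σ̂) = (1508 − 1204) / (6 × 94.161) = 304.0000 / 564.9660 = 0.5381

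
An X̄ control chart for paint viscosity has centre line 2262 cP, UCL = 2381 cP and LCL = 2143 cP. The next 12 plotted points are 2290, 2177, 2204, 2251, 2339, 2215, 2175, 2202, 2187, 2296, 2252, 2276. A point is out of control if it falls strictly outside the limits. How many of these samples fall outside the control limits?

All 12 points lie within [2143, 2381].

0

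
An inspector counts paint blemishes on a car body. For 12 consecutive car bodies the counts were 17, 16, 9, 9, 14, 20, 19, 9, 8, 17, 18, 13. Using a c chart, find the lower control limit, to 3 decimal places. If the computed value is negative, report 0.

c̄ = (17 + 16 + 9 + 9 + 14 + 20 + 19 + 9 + 8 + 17 + 18 + 13) / 12 = 169 / 12 = 14.0833
LCL = c̄ − 3√c̄ = 14.0833 − 3 × 3.7528 = 2.8250

2.825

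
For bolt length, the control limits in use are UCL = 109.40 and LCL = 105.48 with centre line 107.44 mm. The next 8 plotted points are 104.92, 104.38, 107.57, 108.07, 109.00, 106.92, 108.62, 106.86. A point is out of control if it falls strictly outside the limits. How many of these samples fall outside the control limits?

Compare each point to [105.48, 109.40]: sample 1 = 104.92 < LCL; sample 2 = 104.38 < LCL.

2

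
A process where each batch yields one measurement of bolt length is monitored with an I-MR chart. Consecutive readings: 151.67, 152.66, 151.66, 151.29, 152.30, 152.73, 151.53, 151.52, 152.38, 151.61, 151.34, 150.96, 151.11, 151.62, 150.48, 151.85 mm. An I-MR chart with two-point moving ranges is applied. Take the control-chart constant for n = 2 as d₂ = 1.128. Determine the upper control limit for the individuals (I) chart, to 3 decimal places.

153.524

X̄ = (151.67 + 152.66 + 151.66 + 151.29 + 152.30 + 152.73 + 151.53 + 151.52 + 152.38 + 151.61 + 151.34 + 150.96 + 151.11 + 151.62 + 150.48 + 151.85) / 16 = 151.6694
Moving ranges: 0.99, 1.00, 0.37, 1.01, 0.43, 1.20, 0.01, 0.86, 0.77, 0.27, 0.38, 0.15, 0.51, 1.14, 1.37; M̄R̄ = 10.4600 / 15 = 0.6973
UCL = X̄ + 3·M̄R̄/d₂ = 151.6694 + 3 × 0.6973 / 1.128 = 153.5240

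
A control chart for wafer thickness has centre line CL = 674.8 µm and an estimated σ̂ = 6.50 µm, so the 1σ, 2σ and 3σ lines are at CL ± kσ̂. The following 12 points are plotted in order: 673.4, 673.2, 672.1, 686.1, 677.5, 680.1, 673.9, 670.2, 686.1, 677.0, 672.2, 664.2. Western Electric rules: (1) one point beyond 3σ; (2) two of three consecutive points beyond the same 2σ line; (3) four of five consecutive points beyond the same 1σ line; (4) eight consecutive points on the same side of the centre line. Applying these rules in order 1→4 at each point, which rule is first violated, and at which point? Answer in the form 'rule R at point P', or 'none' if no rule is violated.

Zone of each point (C = within 1σ̂, B = 1σ̂–2σ̂, A = 2σ̂–3σ̂, * = beyond 3σ̂; sign = side of CL): 1:-C, 2:-C, 3:-C, 4:+B, 5:+C, 6:+C, 7:-C, 8:-C, 9:+B, 10:+C, 11:-C, 12:-B
No rule fires across all 12 points.

none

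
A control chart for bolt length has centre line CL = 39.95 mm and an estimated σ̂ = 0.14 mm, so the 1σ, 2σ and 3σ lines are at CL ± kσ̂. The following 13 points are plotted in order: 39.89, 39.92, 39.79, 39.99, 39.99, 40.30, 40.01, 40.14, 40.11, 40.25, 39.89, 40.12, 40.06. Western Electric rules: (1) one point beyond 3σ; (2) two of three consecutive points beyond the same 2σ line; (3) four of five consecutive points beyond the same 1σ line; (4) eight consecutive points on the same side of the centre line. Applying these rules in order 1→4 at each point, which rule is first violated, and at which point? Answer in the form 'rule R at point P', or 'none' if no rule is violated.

Zone of each point (C = within 1σ̂, B = 1σ̂–2σ̂, A = 2σ̂–3σ̂, * = beyond 3σ̂; sign = side of CL): 1:-C, 2:-C, 3:-B, 4:+C, 5:+C, 6:+A, 7:+C, 8:+B, 9:+B, 10:+A, 11:-C, 12:+B, 13:+C
Rule 3 (four of five consecutive points beyond the same 1σ limit) is satisfied at point 10.

rule 3 at point 10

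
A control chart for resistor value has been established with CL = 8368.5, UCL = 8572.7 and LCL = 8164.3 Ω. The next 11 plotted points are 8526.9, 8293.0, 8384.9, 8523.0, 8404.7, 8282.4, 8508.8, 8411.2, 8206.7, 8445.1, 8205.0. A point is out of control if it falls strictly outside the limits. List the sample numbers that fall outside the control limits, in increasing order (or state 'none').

All 11 points lie within [8164.3, 8572.7].

none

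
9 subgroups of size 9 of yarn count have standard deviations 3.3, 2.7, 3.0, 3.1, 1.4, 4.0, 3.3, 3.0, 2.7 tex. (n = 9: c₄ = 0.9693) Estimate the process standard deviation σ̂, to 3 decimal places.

s̄ = (3.3 + 2.7 + 3.0 + 3.1 + 1.4 + 4.0 + 3.3 + 3.0 + 2.7) / 9 = 2.9444
σ̂ = s̄ / c₄ = 2.9444 / 0.9693 = 3.0377

3.038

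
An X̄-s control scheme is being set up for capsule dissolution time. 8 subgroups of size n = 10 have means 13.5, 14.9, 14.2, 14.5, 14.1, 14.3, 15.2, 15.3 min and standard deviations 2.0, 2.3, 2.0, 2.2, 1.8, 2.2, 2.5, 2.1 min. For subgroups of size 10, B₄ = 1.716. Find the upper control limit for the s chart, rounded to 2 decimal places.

s̄ = (2.0 + 2.3 + 2.0 + 2.2 + 1.8 + 2.2 + 2.5 + 2.1) / 8 = 2.1375
UCL_s = B₄·s̄ = 1.716 × 2.1375 = 3.6680

3.67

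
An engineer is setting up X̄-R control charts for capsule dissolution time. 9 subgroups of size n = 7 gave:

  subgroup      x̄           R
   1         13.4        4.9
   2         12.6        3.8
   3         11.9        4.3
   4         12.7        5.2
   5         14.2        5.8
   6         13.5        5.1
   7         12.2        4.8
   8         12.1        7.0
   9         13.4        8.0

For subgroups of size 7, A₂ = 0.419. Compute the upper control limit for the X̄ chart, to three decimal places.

15.165

X̄̄ = (13.4 + 12.6 + 11.9 + 12.7 + 14.2 + 13.5 + 12.2 + 12.1 + 13.4) / 9 = 116.0000 / 9 = 12.8889
R̄ = (4.9 + 3.8 + 4.3 + 5.2 + 5.8 + 5.1 + 4.8 + 7.0 + 8.0) / 9 = 48.9000 / 9 = 5.4333
UCL = X̄̄ + A₂·R̄ = 12.8889 + 0.419 × 5.4333 = 15.1655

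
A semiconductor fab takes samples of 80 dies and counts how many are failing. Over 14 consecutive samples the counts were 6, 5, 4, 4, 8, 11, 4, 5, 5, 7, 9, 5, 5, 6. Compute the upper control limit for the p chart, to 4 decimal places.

p̄ = Σdᵢ / (k·n) = 84 / (14 × 80) = 0.07500
UCL = p̄ + 3·√(p̄(1−p̄)/n) = 0.07500 + 3 × √(0.07500×0.92500/80) = 0.07500 + 3 × 0.02945 = 0.16334

0.1633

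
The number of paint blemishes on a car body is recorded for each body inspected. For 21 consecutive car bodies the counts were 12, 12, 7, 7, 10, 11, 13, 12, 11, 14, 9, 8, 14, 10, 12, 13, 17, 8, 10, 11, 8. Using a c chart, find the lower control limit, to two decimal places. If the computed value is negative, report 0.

1.00

c̄ = (12 + 12 + 7 + 7 + 10 + 11 + 13 + 12 + 11 + 14 + 9 + 8 + 14 + 10 + 12 + 13 + 17 + 8 + 10 + 11 + 8) / 21 = 229 / 21 = 10.9048
LCL = c̄ − 3√c̄ = 10.9048 − 3 × 3.3022 = 0.9981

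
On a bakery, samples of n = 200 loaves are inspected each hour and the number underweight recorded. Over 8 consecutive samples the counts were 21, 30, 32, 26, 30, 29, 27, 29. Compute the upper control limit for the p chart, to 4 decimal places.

p̄ = Σdᵢ / (k·n) = 224 / (8 × 200) = 0.14000
UCL = p̄ + 3·√(p̄(1−p̄)/n) = 0.14000 + 3 × √(0.14000×0.86000/200) = 0.14000 + 3 × 0.02454 = 0.21361

0.2136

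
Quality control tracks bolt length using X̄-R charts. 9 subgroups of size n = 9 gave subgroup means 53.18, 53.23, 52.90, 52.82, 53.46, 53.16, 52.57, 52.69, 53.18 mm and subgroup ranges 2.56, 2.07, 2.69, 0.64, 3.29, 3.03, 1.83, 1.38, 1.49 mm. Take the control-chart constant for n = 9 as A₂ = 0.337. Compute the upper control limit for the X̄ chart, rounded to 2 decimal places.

53.73

X̄̄ = (53.18 + 53.23 + 52.90 + 52.82 + 53.46 + 53.16 + 52.57 + 52.69 + 53.18) / 9 = 477.1900 / 9 = 53.0211
R̄ = (2.56 + 2.07 + 2.69 + 0.64 + 3.29 + 3.03 + 1.83 + 1.38 + 1.49) / 9 = 18.9800 / 9 = 2.1089
UCL = X̄̄ + A₂·R̄ = 53.0211 + 0.337 × 2.1089 = 53.7318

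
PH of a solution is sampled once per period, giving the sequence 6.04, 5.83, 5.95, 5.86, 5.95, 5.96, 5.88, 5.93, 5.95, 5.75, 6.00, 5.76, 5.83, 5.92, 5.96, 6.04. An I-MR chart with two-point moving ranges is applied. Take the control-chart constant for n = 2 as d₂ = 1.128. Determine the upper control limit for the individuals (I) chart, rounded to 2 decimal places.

6.20

X̄ = (6.04 + 5.83 + 5.95 + 5.86 + 5.95 + 5.96 + 5.88 + 5.93 + 5.95 + 5.75 + 6.00 + 5.76 + 5.83 + 5.92 + 5.96 + 6.04) / 16 = 5.9131
Moving ranges: 0.21, 0.12, 0.09, 0.09, 0.01, 0.08, 0.05, 0.02, 0.20, 0.25, 0.24, 0.07, 0.09, 0.04, 0.08; M̄R̄ = 1.6400 / 15 = 0.1093
UCL = X̄ + 3·M̄R̄/d₂ = 5.9131 + 3 × 0.1093 / 1.128 = 6.2039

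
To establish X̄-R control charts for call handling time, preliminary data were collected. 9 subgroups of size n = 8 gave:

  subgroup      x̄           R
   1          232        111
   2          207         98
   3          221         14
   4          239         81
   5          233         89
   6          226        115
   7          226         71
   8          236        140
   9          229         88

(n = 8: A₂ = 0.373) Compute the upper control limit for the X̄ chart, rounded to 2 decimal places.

261.11

X̄̄ = (232 + 207 + 221 + 239 + 233 + 226 + 226 + 236 + 229) / 9 = 2049.0000 / 9 = 227.6667
R̄ = (111 + 98 + 14 + 81 + 89 + 115 + 71 + 140 + 88) / 9 = 807.0000 / 9 = 89.6667
UCL = X̄̄ + A₂·R̄ = 227.6667 + 0.373 × 89.6667 = 261.1123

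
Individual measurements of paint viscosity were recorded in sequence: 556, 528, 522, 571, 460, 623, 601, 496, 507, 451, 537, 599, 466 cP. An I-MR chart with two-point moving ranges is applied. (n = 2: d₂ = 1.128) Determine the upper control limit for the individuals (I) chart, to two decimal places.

X̄ = (556 + 528 + 522 + 571 + 460 + 623 + 601 + 496 + 507 + 451 + 537 + 599 + 466) / 13 = 532.0769
Moving ranges: 28, 6, 49, 111, 163, 22, 105, 11, 56, 86, 62, 133; M̄R̄ = 832.0000 / 12 = 69.3333
UCL = X̄ + 3·M̄R̄/d₂ = 532.0769 + 3 × 69.3333 / 1.128 = 716.4741

716.47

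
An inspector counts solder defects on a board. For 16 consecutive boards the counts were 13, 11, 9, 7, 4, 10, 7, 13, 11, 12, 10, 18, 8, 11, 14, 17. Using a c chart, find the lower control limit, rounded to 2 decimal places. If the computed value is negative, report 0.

1.02

c̄ = (13 + 11 + 9 + 7 + 4 + 10 + 7 + 13 + 11 + 12 + 10 + 18 + 8 + 11 + 14 + 17) / 16 = 175 / 16 = 10.9375
LCL = c̄ − 3√c̄ = 10.9375 − 3 × 3.3072 = 1.0159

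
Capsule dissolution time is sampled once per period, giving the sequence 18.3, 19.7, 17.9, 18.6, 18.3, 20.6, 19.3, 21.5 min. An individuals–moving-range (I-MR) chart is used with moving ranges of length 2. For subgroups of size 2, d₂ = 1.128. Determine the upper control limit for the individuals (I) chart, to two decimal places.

X̄ = (18.3 + 19.7 + 17.9 + 18.6 + 18.3 + 20.6 + 19.3 + 21.5) / 8 = 19.2750
Moving ranges: 1.4, 1.8, 0.7, 0.3, 2.3, 1.3, 2.2; M̄R̄ = 10.0000 / 7 = 1.4286
UCL = X̄ + 3·M̄R̄/d₂ = 19.2750 + 3 × 1.4286 / 1.128 = 23.0744

23.07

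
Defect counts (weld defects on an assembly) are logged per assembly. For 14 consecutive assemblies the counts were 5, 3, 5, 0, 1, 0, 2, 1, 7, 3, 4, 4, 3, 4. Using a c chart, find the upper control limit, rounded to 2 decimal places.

8.20

c̄ = (5 + 3 + 5 + 0 + 1 + 0 + 2 + 1 + 7 + 3 + 4 + 4 + 3 + 4) / 14 = 42 / 14 = 3.0000
UCL = c̄ + 3√c̄ = 3.0000 + 3 × √3.0000 = 3.0000 + 3 × 1.7321 = 8.1962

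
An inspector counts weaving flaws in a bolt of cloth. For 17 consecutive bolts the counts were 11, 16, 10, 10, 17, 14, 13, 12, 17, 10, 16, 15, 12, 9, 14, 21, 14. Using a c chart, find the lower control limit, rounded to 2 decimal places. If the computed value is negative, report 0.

2.53

c̄ = (11 + 16 + 10 + 10 + 17 + 14 + 13 + 12 + 17 + 10 + 16 + 15 + 12 + 9 + 14 + 21 + 14) / 17 = 231 / 17 = 13.5882
LCL = c̄ − 3√c̄ = 13.5882 − 3 × 3.6862 = 2.5296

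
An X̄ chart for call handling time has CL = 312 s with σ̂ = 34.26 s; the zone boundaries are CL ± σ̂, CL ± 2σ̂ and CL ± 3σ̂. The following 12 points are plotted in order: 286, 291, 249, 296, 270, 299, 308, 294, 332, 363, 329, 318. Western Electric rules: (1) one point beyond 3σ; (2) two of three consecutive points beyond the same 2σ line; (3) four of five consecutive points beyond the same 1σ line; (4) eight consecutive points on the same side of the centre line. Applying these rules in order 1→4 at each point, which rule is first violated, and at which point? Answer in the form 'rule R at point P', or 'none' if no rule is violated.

rule 4 at point 8

Zone of each point (C = within 1σ̂, B = 1σ̂–2σ̂, A = 2σ̂–3σ̂, * = beyond 3σ̂; sign = side of CL): 1:-C, 2:-C, 3:-B, 4:-C, 5:-B, 6:-C, 7:-C, 8:-C, 9:+C, 10:+B, 11:+C, 12:+C
Rule 4 (eight consecutive points on the same side of the centre line) is satisfied at point 8.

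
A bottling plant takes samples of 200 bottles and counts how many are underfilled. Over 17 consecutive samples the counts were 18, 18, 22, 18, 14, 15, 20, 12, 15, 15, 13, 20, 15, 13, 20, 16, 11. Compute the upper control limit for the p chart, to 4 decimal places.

0.1387

p̄ = Σdᵢ / (k·n) = 275 / (17 × 200) = 0.08088
UCL = p̄ + 3·√(p̄(1−p̄)/n) = 0.08088 + 3 × √(0.08088×0.91912/200) = 0.08088 + 3 × 0.01928 = 0.13872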